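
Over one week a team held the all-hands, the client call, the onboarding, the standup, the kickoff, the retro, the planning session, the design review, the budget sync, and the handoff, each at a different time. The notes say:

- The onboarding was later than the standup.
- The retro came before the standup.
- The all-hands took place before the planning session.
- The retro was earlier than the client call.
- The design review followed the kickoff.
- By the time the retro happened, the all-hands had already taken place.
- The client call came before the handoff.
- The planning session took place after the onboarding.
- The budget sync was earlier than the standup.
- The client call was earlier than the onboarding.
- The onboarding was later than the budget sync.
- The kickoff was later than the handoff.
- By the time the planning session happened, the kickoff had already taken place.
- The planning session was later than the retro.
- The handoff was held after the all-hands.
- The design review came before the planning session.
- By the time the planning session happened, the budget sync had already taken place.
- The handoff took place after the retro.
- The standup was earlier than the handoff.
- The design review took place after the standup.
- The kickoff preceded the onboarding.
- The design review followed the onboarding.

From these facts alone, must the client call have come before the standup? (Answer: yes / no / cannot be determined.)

cannot be determined

No chain of stated constraints runs from the client call to the standup, and none runs from the standup to the client call either.
So the relative order of the client call and the standup is not fixed by the given facts.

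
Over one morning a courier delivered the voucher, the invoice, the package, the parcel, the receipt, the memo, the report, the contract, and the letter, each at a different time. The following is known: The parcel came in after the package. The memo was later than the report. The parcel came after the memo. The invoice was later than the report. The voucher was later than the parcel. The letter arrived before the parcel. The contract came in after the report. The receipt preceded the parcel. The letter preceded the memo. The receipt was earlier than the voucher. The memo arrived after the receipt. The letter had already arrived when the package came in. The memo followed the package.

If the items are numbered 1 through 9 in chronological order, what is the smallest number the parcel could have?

The letter, the memo, the package, the receipt, and the report must all come before the parcel — 5 forced predecessors.
Nothing else is forced ahead of the parcel, so its earliest slot is position 5 + 1 = 6.

6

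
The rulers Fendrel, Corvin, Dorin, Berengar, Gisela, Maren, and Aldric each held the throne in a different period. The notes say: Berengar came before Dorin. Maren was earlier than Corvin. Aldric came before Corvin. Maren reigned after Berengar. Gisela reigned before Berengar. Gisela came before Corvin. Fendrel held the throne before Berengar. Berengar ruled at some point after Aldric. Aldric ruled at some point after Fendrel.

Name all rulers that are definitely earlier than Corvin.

Aldric, Berengar, Fendrel, Gisela, Maren

Directly stated before Corvin: Aldric, Gisela, and Maren.
Berengar reaches Corvin via Berengar → Maren → Corvin.
Fendrel reaches Corvin via Fendrel → Aldric → Corvin.
No chain forces Dorin ahead of Corvin.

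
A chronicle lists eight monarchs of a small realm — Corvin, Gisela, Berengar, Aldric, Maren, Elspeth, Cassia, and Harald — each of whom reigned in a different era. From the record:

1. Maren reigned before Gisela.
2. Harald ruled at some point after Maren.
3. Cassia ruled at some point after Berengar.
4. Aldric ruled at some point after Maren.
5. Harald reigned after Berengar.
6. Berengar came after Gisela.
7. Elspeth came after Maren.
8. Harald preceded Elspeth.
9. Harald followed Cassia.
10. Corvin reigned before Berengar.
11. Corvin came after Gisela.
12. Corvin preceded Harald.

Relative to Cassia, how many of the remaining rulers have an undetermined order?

1

Forced before Cassia: Berengar, Corvin, Gisela, and Maren; forced after Cassia: Elspeth and Harald.
That leaves Aldric with no forced order relative to Cassia — 1.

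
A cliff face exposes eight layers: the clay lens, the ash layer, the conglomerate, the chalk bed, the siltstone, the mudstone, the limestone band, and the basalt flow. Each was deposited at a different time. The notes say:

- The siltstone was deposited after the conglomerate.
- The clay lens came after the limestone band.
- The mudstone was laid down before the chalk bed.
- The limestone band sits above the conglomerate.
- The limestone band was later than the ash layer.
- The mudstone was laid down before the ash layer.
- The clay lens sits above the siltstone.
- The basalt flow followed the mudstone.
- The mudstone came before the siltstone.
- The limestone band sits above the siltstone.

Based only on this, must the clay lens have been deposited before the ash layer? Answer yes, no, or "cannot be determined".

no

Tracing the constraints gives the ash layer → the limestone band → the clay lens, so the ash layer must come before the clay lens.
That means the clay lens cannot be before the ash layer.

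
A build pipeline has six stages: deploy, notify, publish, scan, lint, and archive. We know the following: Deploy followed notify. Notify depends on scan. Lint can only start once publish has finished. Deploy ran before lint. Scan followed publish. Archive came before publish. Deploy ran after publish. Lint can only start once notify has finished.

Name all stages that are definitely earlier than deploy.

archive, notify, publish, scan

Directly stated before deploy: notify and publish.
Archive reaches deploy via archive → publish → deploy.
Scan reaches deploy via scan → notify → deploy.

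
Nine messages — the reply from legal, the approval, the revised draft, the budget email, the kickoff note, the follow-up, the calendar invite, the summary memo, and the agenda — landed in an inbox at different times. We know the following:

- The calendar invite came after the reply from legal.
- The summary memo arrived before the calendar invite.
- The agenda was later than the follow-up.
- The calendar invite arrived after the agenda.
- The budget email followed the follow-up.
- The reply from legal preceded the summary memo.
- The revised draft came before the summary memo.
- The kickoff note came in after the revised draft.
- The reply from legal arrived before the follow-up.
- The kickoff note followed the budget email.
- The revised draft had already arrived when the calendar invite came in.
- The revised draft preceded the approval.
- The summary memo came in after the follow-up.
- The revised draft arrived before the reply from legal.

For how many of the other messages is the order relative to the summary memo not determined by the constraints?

4

Forced before the summary memo: the follow-up, the reply from legal, and the revised draft; forced after the summary memo: the calendar invite.
That leaves the agenda, the approval, the budget email, and the kickoff note with no forced order relative to the summary memo — 4.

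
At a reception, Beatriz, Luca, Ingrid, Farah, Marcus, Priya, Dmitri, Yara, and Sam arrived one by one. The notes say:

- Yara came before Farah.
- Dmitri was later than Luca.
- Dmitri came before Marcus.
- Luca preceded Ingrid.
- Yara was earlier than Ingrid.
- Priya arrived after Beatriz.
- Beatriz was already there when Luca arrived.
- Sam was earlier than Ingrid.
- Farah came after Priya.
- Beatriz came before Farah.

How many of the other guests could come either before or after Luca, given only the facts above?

4

Forced before Luca: Beatriz; forced after Luca: Dmitri, Ingrid, and Marcus.
That leaves Farah, Priya, Sam, and Yara with no forced order relative to Luca — 4.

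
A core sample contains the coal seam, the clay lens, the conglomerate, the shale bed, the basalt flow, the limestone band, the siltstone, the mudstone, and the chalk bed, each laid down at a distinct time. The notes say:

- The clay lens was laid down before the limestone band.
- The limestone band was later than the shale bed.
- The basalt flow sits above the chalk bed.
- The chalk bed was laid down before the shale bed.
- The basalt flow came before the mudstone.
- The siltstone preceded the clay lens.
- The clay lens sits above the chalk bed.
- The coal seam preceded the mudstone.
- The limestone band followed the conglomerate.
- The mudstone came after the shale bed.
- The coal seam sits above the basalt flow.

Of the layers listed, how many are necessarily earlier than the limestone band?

Directly stated before the limestone band: the clay lens, the conglomerate, and the shale bed.
The chalk bed reaches the limestone band via the chalk bed → the clay lens → the limestone band.
The siltstone reaches the limestone band via the siltstone → the clay lens → the limestone band.
That's the chalk bed, the clay lens, the conglomerate, the shale bed, and the siltstone — 5 in all.

5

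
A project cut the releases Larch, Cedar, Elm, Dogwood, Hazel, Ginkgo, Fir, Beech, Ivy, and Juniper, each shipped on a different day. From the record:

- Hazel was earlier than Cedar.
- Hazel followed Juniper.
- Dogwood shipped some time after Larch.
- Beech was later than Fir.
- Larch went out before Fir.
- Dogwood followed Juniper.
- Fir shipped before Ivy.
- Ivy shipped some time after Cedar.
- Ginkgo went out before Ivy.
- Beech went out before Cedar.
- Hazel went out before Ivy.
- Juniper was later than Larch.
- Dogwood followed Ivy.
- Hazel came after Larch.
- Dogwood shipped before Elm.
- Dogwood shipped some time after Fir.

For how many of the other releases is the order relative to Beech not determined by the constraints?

3

Forced before Beech: Fir and Larch; forced after Beech: Cedar, Dogwood, Elm, and Ivy.
That leaves Ginkgo, Hazel, and Juniper with no forced order relative to Beech — 3.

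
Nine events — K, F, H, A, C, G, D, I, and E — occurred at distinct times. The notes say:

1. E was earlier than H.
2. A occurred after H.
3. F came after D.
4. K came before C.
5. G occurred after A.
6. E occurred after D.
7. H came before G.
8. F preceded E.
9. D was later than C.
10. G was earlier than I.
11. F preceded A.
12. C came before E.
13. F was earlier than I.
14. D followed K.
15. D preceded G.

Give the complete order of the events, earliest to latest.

K, C, D, F, E, H, A, G, I

The constraints fix every adjacent pair, so only one ordering works:
K → C → D → F → E → H → A → G → I.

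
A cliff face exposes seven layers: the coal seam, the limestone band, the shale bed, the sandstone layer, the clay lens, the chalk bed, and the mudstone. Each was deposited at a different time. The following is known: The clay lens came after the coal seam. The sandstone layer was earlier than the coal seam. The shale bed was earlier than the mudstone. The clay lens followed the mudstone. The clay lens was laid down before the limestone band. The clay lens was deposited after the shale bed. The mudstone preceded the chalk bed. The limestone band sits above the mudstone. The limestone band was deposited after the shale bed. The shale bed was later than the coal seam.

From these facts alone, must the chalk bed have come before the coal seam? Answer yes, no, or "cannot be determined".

Tracing the constraints gives the coal seam → the shale bed → the mudstone → the chalk bed, so the coal seam must come before the chalk bed.
That means the chalk bed cannot be before the coal seam.

no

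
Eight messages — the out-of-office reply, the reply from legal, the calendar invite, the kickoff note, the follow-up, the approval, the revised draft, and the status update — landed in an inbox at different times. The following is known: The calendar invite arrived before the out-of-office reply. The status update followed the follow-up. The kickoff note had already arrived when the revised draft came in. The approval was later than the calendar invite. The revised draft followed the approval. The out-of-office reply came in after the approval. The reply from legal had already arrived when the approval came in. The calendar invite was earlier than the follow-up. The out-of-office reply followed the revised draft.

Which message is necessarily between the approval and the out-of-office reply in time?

Tracing the constraints gives the approval → the revised draft → the out-of-office reply, so the revised draft sits after the approval and before the out-of-office reply.
No other message is forced both after the approval and before the out-of-office reply.

the revised draft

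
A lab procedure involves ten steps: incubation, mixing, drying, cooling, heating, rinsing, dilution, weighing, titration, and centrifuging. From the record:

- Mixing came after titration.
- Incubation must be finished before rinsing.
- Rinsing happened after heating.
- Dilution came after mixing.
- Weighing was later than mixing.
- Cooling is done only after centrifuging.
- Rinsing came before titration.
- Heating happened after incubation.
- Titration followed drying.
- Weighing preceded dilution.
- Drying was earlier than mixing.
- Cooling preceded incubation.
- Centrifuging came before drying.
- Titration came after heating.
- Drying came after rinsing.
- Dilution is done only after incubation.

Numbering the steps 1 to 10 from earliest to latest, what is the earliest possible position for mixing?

Centrifuging, cooling, drying, heating, incubation, rinsing, and titration must all come before mixing — 7 forced predecessors.
Nothing else is forced ahead of mixing, so its earliest slot is position 7 + 1 = 8.

8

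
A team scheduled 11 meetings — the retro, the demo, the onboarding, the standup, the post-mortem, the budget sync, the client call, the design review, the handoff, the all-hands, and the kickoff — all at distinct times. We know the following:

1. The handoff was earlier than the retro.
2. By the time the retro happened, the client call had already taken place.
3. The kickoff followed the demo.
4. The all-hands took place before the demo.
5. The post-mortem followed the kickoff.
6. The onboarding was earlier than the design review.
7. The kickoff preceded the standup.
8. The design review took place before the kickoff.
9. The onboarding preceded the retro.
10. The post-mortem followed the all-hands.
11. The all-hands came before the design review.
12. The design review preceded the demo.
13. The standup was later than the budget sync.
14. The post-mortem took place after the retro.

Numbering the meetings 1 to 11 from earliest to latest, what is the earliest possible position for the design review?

3

The all-hands and the onboarding must both come before the design review — 2 forced predecessors.
Nothing else is forced ahead of the design review, so its earliest slot is position 2 + 1 = 3.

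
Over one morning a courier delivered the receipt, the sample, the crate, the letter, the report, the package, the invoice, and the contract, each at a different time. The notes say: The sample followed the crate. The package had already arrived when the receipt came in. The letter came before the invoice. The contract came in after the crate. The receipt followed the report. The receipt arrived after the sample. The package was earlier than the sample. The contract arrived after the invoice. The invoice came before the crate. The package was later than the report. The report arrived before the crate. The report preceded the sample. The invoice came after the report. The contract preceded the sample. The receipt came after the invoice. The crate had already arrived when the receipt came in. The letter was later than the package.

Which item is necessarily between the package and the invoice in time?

the letter

Tracing the constraints gives the package → the letter → the invoice, so the letter sits after the package and before the invoice.
No other item is forced both after the package and before the invoice.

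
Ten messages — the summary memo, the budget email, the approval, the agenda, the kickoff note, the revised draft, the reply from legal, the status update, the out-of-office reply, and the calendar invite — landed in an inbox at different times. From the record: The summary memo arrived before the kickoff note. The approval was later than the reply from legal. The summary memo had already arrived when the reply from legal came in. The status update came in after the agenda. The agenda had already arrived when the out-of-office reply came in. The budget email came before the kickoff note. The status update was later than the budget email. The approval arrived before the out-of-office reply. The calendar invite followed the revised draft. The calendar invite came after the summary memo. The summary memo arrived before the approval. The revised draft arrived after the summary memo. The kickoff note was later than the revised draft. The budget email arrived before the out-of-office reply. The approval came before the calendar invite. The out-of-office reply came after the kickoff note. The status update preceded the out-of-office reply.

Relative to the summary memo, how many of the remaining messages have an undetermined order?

3

Forced after the summary memo: the approval, the calendar invite, the kickoff note, the out-of-office reply, the reply from legal, and the revised draft.
That leaves the agenda, the budget email, and the status update with no forced order relative to the summary memo — 3.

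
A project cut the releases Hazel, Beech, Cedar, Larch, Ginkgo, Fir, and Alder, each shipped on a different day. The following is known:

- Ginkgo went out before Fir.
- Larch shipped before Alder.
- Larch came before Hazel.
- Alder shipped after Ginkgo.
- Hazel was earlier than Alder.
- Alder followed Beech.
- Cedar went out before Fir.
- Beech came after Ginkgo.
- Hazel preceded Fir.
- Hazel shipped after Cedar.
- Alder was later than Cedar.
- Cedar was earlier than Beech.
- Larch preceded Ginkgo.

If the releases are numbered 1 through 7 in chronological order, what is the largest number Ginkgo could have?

4

Ginkgo must come before Alder, Beech, and Fir — 3 releases forced after it.
Everything else can be placed before Ginkgo in some valid order, so Ginkgo can sit as late as position 7 − 3 = 4.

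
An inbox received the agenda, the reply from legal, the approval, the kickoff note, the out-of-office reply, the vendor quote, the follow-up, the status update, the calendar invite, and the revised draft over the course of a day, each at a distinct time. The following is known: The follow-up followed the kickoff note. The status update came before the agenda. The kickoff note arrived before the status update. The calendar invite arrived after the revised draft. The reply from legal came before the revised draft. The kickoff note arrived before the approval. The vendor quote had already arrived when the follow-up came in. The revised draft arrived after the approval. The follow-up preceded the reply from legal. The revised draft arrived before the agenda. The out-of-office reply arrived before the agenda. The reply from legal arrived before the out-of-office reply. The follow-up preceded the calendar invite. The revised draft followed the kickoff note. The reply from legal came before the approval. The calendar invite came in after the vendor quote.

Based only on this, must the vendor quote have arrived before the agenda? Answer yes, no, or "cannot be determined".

yes

Chain the constraints: the vendor quote → the follow-up → the reply from legal → the out-of-office reply → the agenda. Each link is directly stated, so the vendor quote comes before the agenda.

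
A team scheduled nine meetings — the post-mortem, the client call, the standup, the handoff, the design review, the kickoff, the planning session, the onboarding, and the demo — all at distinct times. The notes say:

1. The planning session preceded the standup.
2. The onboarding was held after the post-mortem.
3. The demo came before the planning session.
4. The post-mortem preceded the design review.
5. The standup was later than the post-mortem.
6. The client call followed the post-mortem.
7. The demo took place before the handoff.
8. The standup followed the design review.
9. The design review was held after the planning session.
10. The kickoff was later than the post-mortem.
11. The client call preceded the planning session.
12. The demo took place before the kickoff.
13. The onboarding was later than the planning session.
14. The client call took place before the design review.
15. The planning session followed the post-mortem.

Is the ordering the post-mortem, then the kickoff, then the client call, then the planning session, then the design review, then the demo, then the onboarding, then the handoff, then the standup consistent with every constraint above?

The constraints require the demo before the planning session, but in the proposed sequence the planning session appears ahead of the demo. That one violation is enough.

no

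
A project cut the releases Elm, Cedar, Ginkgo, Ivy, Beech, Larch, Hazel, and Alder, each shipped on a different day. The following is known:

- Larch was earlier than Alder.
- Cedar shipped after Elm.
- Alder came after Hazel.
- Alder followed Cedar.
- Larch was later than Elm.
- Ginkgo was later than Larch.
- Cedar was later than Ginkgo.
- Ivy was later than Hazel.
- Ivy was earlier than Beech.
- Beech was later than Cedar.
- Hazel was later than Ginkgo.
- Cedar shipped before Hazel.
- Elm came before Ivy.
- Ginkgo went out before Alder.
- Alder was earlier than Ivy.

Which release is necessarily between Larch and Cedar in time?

Ginkgo

Tracing the constraints gives Larch → Ginkgo → Cedar, so Ginkgo sits after Larch and before Cedar.
No other release is forced both after Larch and before Cedar.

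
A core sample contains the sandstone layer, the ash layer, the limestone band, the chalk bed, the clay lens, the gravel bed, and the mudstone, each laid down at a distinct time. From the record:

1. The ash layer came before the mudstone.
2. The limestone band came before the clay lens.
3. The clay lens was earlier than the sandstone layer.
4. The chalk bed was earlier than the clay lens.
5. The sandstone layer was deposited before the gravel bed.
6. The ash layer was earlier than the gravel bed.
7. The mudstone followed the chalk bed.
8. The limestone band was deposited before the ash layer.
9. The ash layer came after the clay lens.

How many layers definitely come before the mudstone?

Directly stated before the mudstone: the ash layer and the chalk bed.
The clay lens reaches the mudstone via the clay lens → the ash layer → the mudstone.
The limestone band reaches the mudstone via the limestone band → the ash layer → the mudstone.
That's the ash layer, the chalk bed, the clay lens, and the limestone band — 4 in all.

4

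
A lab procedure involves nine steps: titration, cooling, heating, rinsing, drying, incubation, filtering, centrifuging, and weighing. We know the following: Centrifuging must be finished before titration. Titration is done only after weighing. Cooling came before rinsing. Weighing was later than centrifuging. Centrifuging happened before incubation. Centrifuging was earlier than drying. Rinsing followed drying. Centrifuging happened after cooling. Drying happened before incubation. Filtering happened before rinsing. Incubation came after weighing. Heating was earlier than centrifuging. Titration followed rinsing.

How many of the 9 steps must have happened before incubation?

Directly stated before incubation: centrifuging, drying, and weighing.
Cooling reaches incubation via cooling → centrifuging → incubation.
Heating reaches incubation via heating → centrifuging → incubation.
That's centrifuging, cooling, drying, heating, and weighing — 5 in all.

5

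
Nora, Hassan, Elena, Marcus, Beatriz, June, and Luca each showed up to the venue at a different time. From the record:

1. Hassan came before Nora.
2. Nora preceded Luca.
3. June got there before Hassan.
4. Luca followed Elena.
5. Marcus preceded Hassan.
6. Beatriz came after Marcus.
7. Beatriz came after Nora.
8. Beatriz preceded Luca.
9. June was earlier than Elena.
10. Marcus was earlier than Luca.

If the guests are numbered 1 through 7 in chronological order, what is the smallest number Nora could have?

Hassan, June, and Marcus must all come before Nora — 3 forced predecessors.
Nothing else is forced ahead of Nora, so their earliest slot is position 3 + 1 = 4.

4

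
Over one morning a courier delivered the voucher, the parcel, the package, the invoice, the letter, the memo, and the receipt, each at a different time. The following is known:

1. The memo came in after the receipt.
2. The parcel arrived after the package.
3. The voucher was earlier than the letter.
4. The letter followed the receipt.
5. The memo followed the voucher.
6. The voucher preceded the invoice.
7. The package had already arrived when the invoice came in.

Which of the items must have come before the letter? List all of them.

the receipt, the voucher

Directly stated before the letter: the receipt and the voucher.
No chain forces the invoice (or any of the others) ahead of the letter.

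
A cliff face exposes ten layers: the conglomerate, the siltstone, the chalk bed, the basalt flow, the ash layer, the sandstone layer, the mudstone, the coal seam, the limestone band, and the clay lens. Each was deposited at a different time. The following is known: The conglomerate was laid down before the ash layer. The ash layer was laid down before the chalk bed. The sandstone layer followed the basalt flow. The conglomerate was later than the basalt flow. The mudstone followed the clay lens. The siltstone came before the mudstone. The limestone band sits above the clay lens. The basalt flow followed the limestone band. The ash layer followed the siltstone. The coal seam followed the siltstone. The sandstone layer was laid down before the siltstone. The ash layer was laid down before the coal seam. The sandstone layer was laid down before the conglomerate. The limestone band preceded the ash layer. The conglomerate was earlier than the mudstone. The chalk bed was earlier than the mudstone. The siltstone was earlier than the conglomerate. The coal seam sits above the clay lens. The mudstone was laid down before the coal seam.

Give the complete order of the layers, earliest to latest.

the clay lens, the limestone band, the basalt flow, the sandstone layer, the siltstone, the conglomerate, the ash layer, the chalk bed, the mudstone, the coal seam

The constraints fix every adjacent pair, so only one ordering works:
the clay lens → the limestone band → the basalt flow → the sandstone layer → the siltstone → the conglomerate → the ash layer → the chalk bed → the mudstone → the coal seam.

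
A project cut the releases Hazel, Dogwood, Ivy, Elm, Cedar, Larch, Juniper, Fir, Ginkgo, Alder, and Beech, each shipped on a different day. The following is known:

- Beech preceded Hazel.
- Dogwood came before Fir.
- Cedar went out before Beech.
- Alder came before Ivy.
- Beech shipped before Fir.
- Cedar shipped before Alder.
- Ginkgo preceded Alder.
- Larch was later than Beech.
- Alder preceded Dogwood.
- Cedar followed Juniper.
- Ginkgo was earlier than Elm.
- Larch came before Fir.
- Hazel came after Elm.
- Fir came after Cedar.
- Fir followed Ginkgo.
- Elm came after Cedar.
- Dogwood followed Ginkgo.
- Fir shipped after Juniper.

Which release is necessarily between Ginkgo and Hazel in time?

Tracing the constraints gives Ginkgo → Elm → Hazel, so Elm sits after Ginkgo and before Hazel.
No other release is forced both after Ginkgo and before Hazel.

Elm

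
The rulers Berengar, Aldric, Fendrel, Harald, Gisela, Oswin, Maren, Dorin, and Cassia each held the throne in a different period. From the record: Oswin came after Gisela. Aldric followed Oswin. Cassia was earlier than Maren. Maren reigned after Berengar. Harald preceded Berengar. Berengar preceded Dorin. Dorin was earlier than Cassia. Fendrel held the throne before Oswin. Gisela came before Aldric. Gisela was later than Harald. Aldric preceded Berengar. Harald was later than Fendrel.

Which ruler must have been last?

Every other ruler has a chain of constraints placing them before Maren, so Maren is last.

Maren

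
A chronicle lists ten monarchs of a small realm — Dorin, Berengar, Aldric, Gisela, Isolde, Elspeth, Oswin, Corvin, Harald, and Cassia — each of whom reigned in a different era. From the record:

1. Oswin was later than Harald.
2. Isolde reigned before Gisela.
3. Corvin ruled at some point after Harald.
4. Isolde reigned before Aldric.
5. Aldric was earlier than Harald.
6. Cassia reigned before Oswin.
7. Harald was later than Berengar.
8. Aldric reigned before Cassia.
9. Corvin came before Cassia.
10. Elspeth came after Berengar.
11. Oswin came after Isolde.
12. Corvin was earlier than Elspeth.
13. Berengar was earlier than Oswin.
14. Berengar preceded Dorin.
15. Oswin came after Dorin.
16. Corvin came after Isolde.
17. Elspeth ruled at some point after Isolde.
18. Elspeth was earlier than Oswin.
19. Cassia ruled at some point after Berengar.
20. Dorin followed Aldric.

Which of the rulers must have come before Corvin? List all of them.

Directly stated before Corvin: Harald and Isolde.
Aldric reaches Corvin via Aldric → Harald → Corvin.
Berengar reaches Corvin via Berengar → Harald → Corvin.

Aldric, Berengar, Harald, Isolde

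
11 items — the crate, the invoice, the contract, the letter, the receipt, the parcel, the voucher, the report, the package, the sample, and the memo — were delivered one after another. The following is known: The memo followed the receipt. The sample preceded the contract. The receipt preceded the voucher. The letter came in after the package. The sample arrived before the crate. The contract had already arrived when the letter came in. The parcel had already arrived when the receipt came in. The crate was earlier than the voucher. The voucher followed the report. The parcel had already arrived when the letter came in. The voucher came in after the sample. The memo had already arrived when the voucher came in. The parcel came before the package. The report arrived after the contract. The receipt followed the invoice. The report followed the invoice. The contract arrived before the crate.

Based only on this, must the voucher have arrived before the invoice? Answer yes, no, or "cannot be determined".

no

Tracing the constraints gives the invoice → the report → the voucher, so the invoice must come before the voucher.
That means the voucher cannot be before the invoice.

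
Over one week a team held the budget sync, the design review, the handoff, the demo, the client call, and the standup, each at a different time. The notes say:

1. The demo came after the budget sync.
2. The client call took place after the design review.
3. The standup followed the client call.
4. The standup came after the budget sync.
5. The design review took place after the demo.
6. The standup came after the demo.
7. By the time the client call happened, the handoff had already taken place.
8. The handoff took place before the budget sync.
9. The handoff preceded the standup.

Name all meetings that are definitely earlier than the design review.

Directly stated before the design review: the demo.
The budget sync reaches the design review via the budget sync → the demo → the design review.
The handoff reaches the design review via the handoff → the budget sync → the demo → the design review.

the budget sync, the demo, the handoff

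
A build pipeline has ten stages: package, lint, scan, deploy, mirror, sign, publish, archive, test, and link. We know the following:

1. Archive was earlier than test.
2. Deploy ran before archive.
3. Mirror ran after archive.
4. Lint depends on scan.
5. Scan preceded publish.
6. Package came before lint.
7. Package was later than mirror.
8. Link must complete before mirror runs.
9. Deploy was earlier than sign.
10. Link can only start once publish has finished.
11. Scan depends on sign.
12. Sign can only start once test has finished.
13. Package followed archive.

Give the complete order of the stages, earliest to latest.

The constraints fix every adjacent pair, so only one ordering works:
deploy → archive → test → sign → scan → publish → link → mirror → package → lint.

deploy, archive, test, sign, scan, publish, link, mirror, package, lint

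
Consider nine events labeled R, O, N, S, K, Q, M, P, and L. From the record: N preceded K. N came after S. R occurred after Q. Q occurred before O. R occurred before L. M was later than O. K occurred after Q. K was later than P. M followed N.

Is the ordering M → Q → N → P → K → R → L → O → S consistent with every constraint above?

no

The constraints require O before M, but in the proposed sequence M appears ahead of O. That one violation is enough.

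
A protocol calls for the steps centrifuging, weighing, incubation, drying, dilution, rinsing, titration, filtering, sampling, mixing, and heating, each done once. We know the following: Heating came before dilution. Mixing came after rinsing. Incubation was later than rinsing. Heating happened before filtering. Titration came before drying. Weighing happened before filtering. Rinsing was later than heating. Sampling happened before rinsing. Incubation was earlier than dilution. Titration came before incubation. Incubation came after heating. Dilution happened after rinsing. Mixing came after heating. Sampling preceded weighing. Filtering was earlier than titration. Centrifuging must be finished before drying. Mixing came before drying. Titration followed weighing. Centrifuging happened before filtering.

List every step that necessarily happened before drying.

Directly stated before drying: centrifuging, mixing, and titration.
Filtering reaches drying via filtering → titration → drying.
Heating reaches drying via heating → mixing → drying.
Rinsing reaches drying via rinsing → mixing → drying.
Likewise sampling and weighing each reach drying by chaining the stated constraints.

centrifuging, filtering, heating, mixing, rinsing, sampling, titration, weighing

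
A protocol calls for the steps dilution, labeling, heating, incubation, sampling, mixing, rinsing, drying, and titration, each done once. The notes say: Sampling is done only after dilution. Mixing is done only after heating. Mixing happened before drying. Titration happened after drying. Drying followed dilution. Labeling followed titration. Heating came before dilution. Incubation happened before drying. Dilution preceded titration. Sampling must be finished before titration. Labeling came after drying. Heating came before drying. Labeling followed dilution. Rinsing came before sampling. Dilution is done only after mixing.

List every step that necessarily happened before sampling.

dilution, heating, mixing, rinsing

Directly stated before sampling: dilution and rinsing.
Heating reaches sampling via heating → dilution → sampling.
Mixing reaches sampling via mixing → dilution → sampling.
No chain forces incubation (or any of the others) ahead of sampling.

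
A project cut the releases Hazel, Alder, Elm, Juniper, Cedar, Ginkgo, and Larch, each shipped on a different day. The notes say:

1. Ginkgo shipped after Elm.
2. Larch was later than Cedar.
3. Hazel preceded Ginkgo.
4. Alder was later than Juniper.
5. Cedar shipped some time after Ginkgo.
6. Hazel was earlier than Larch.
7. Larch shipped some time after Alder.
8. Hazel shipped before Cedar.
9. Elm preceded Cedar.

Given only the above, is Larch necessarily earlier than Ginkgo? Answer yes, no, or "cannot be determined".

Tracing the constraints gives Ginkgo → Cedar → Larch, so Ginkgo must come before Larch.
That means Larch cannot be before Ginkgo.

no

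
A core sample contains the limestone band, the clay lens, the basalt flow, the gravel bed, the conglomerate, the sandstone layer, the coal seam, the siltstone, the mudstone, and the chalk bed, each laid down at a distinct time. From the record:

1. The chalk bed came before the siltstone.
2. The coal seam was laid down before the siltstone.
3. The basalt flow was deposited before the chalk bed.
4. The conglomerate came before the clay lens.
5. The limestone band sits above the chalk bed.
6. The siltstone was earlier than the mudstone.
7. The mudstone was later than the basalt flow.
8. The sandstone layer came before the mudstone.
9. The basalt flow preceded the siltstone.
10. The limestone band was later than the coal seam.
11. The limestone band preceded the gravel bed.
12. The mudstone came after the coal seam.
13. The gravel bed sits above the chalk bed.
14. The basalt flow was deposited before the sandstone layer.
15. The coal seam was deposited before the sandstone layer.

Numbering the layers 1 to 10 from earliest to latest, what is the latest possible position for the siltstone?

The siltstone must come before the mudstone — 1 layer forced after it.
Everything else can be placed before the siltstone in some valid order, so the siltstone can sit as late as position 10 − 1 = 9.

9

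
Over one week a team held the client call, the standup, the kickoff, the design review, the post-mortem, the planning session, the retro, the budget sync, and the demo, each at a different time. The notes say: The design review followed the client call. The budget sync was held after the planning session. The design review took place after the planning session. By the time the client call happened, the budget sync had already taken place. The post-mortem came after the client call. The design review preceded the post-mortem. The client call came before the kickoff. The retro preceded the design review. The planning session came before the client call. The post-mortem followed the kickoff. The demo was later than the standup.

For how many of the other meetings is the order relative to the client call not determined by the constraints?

3

Forced before the client call: the budget sync and the planning session; forced after the client call: the design review, the kickoff, and the post-mortem.
That leaves the demo, the retro, and the standup with no forced order relative to the client call — 3.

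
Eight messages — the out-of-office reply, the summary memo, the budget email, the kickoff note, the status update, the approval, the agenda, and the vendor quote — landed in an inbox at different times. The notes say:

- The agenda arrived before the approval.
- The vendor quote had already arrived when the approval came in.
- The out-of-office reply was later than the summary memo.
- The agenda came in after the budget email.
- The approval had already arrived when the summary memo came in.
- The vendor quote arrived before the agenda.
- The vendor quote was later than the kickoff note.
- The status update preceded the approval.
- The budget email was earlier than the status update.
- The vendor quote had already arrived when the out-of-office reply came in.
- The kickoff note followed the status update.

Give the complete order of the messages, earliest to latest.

the budget email, the status update, the kickoff note, the vendor quote, the agenda, the approval, the summary memo, the out-of-office reply

The constraints fix every adjacent pair, so only one ordering works:
the budget email → the status update → the kickoff note → the vendor quote → the agenda → the approval → the summary memo → the out-of-office reply.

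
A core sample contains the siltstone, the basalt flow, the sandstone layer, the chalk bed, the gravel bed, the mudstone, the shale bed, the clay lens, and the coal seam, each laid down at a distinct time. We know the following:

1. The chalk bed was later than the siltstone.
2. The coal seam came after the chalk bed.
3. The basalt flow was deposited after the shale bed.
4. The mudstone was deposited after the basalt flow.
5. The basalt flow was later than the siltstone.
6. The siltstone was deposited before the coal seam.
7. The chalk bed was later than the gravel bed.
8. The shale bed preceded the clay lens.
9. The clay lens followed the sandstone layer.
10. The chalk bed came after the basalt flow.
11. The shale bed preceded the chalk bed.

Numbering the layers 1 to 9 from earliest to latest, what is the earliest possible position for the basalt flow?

The shale bed and the siltstone must both come before the basalt flow — 2 forced predecessors.
Nothing else is forced ahead of the basalt flow, so its earliest slot is position 2 + 1 = 3.

3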